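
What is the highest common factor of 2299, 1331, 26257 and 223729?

gcd(2299, 1331): 2299 = 1·1331 + 968; 1331 = 1·968 + 363; 968 = 2·363 + 242; 363 = 1·242 + 121; 242 = 2·121 + 0 → 121
gcd(121, 26257): 26257 = 217·121 + 0 → 121
gcd(121, 223729): 223729 = 1849·121 + 0 → 121

121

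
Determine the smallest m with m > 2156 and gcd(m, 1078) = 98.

1078 = 98·11. Any m with gcd(m, 1078) = 98 is a multiple of 98, say 98s, with s coprime to 11.
Need s > 2156/98, so s ≥ 23. First s ≥ 23 with gcd(s, 11) = 1 is s = 23. Thus m = 98·23 = 2254.

2254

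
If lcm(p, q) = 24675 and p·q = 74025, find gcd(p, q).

gcd·lcm = product, so gcd = 74025/24675 = 3.

3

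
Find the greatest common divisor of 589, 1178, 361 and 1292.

19

gcd(589, 1178): 1178 = 2·589 + 0 → 589
gcd(589, 361): 589 = 1·361 + 228; 361 = 1·228 + 133; 228 = 1·133 + 95; 133 = 1·95 + 38; 95 = 2·38 + 19; 38 = 2·19 + 0 → 19
gcd(19, 1292): 1292 = 68·19 + 0 → 19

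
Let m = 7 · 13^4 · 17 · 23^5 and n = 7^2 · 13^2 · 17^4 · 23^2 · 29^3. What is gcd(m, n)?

min exponent per shared prime: 7 · 13^2 · 17 · 23^2 = 10638719

10638719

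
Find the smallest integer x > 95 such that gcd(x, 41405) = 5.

Multiples of 5 above 95: 5·20, 5·21, … . Need the cofactor coprime to 41405/5 = 8281.
Checking s = 20, 21, … the first with gcd(s, 8281) = 1 is s = 20, giving 100.

100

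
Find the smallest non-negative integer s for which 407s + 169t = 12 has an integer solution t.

81

Euclid: 407 = 2·169 + 69; 169 = 2·69 + 31; 69 = 2·31 + 7; 31 = 4·7 + 3; 7 = 2·3 + 1; 3 = 3·1 + 0 → gcd = 1; 12 = 1·12.
Back-substitution yields 407·(49) + 169·(-118) = 1, so one solution is s = 49·12 = 588, t = -118·12 = -1416.
Solutions in s differ by 169/1 = 169; the one in [0, 169) is 588 mod 169 = 81.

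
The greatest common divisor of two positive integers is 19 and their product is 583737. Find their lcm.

Since gcd(p,q)·lcm(p,q) = pq, lcm = 583737/19 = 30723.

30723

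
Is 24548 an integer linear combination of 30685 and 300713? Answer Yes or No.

Yes

By Bézout, 30685s − 300713t = 24548 has integer solutions iff gcd(30685, 300713) | 24548.
Euclid: 300713 = 9·30685 + 24548; 30685 = 1·24548 + 6137; 24548 = 4·6137 + 0. gcd = 6137; 24548 mod 6137 = 0. Yes.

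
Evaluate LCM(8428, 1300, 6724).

8428 = 2² · 7² · 43; 1300 = 2² · 5² · 13; 6724 = 2² · 41²
lcm takes max exponent of each prime: 2² · 5² · 7² · 13 · 41² · 43 = 4604427100

4604427100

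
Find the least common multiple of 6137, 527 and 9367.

lcm(6137, 527) = 6137·527/gcd = 3234199/17 = 190247
lcm(190247, 9367) = 190247·9367/gcd = 1782043649/323 = 5517163

5517163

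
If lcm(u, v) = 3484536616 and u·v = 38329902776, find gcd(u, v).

gcd·lcm = product, so gcd = 38329902776/3484536616 = 11.

11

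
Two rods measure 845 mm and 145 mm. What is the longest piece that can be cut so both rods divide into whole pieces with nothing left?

5

Euclid: 845 = 5·145 + 120; 145 = 1·120 + 25; 120 = 4·25 + 20; 25 = 1·20 + 5; 20 = 4·5 + 0. Last nonzero remainder: 5.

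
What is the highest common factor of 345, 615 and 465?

gcd(345, 615): 615 = 1·345 + 270; 345 = 1·270 + 75; 270 = 3·75 + 45; 75 = 1·45 + 30; 45 = 1·30 + 15; 30 = 2·15 + 0 → 15
gcd(15, 465): 465 = 31·15 + 0 → 15

15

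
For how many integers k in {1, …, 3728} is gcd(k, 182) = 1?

1475

182 = 2·7·13. Inclusion–exclusion on these primes:
3728 − ⌊3728/2⌋ − ⌊3728/7⌋ − ⌊3728/13⌋ + ⌊3728/14⌋ + ⌊3728/26⌋ + ⌊3728/91⌋ − ⌊3728/182⌋ = 1475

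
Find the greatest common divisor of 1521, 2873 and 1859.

gcd(1521, 2873): 2873 = 1·1521 + 1352; 1521 = 1·1352 + 169; 1352 = 8·169 + 0 → 169
gcd(169, 1859): 1859 = 11·169 + 0 → 169

169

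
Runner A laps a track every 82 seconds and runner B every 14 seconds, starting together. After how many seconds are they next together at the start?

82 = 2 · 41; 14 = 2 · 7
max exponents: 2 · 7 · 41 = 574

574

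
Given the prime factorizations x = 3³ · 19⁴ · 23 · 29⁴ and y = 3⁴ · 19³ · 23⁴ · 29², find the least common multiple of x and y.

max exponent per prime: 3⁴ · 19⁴ · 23⁴ · 29⁴ = 2089309400746698321

2089309400746698321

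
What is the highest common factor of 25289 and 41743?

25289 = 11³ · 19
41743 = 13³ · 19
Common: 19 = 19

19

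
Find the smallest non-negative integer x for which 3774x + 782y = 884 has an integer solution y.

5

Euclid: 3774 = 4·782 + 646; 782 = 1·646 + 136; 646 = 4·136 + 102; 136 = 1·102 + 34; 102 = 3·34 + 0 → gcd = 34; 884 = 34·26.
Back-substitution yields 3774·(-6) + 782·(29) = 34, so one solution is x = -6·26 = -156, y = 29·26 = 754.
Solutions in x differ by 782/34 = 23; the one in [0, 23) is -156 mod 23 = 5.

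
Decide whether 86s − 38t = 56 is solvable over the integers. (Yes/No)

Yes

gcd(86, 38): 86 = 2·38 + 10; 38 = 3·10 + 8; 10 = 1·8 + 2; 8 = 4·2 + 0 → 2
2 divides 56, so a solution exists.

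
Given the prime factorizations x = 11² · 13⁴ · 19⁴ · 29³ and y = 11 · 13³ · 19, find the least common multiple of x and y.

10984168261798589

max exponent per prime: 11² · 13⁴ · 19⁴ · 29³ = 10984168261798589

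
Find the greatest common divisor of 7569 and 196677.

9

Euclid: 196677 = 25·7569 + 7452; 7569 = 1·7452 + 117; 7452 = 63·117 + 81; 117 = 1·81 + 36; 81 = 2·36 + 9; 36 = 4·9 + 0. Last nonzero remainder: 9.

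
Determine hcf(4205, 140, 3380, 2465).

4205 = 5 · 29²; 140 = 2² · 5 · 7; 3380 = 2² · 5 · 13²; 2465 = 5 · 17 · 29
gcd takes min exponent of each prime: 5 = 5

5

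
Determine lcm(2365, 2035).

2365 = 5 · 11 · 43; 2035 = 5 · 11 · 37
max exponents: 5 · 11 · 37 · 43 = 87505

87505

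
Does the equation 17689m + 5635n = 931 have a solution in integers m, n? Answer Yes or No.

Yes

gcd(17689, 5635): 17689 = 3·5635 + 784; 5635 = 7·784 + 147; 784 = 5·147 + 49; 147 = 3·49 + 0 → 49
49 divides 931, so a solution exists.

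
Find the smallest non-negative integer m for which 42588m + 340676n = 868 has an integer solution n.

Euclid: 340676 = 7·42588 + 42560; 42588 = 1·42560 + 28; 42560 = 1520·28 + 0 → gcd = 28; 868 = 28·31.
Back-substitution yields 42588·(8) + 340676·(-1) = 28, so one solution is m = 8·31 = 248, n = -1·31 = -31.
Solutions in m differ by 340676/28 = 12167; the one in [0, 12167) is 248 mod 12167 = 248.

248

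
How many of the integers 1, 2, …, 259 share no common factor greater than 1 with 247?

Prime factors of 247: 13, 19. Count integers ≤ 259 divisible by none of them.
By inclusion–exclusion: 259 − ⌊259/13⌋ − ⌊259/19⌋ + ⌊259/247⌋ = 228.

228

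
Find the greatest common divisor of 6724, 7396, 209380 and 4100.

4

6724 = 2² · 41²; 7396 = 2² · 43²; 209380 = 2² · 5 · 19² · 29; 4100 = 2² · 5² · 41
gcd takes min exponent of each prime: 2² = 4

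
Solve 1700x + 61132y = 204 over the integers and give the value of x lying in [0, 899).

Reduce mod 61132: 1700x ≡ 204 (mod 61132). With g = gcd(1700, 61132) = 68 dividing 204, divide through: 25x ≡ 3 (mod 899).
Since gcd(25, 899) = 1, x ≡ 3·(25)⁻¹ ≡ 108 (mod 899). Smallest non-negative: 108.

108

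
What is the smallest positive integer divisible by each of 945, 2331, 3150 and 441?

lcm(945, 2331) = 945·2331/gcd = 2202795/63 = 34965
lcm(34965, 3150) = 34965·3150/gcd = 110139750/315 = 349650
lcm(349650, 441) = 349650·441/gcd = 154195650/63 = 2447550

2447550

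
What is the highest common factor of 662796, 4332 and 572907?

1083

662796 = 2² · 3³ · 17 · 19²; 4332 = 2² · 3 · 19²; 572907 = 3 · 19² · 23²
gcd takes min exponent of each prime: 3 · 19² = 1083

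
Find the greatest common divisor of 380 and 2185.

95

380 = 2² · 5 · 19
2185 = 5 · 19 · 23
Common: 5 · 19 = 95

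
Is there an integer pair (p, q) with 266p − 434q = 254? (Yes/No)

gcd(266, 434): 434 = 1·266 + 168; 266 = 1·168 + 98; 168 = 1·98 + 70; 98 = 1·70 + 28; 70 = 2·28 + 14; 28 = 2·14 + 0 → 14
14 does not divide 254, so a solution does not exist.

No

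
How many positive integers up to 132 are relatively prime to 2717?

104

2717 = 11·13·19. Inclusion–exclusion on these primes:
132 − ⌊132/11⌋ − ⌊132/13⌋ − ⌊132/19⌋ + ⌊132/143⌋ + ⌊132/209⌋ + ⌊132/247⌋ − ⌊132/2717⌋ = 104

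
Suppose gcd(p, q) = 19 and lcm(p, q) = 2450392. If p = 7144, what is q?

6517

Using pq = gcd(p,q)·lcm(p,q) = 19·2450392 = 46557448, we get q = 46557448/7144 = 6517.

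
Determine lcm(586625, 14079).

1759875

586625 = 5³ · 13 · 19²; 14079 = 3 · 13 · 19²
max exponents: 3 · 5³ · 13 · 19² = 1759875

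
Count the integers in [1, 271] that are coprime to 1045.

186

Prime factors of 1045: 5, 11, 19. Count integers ≤ 271 divisible by none of them.
By inclusion–exclusion: 271 − ⌊271/5⌋ − ⌊271/11⌋ − ⌊271/19⌋ + ⌊271/55⌋ + ⌊271/95⌋ + ⌊271/209⌋ − ⌊271/1045⌋ = 186.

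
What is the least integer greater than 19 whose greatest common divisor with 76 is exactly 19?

57

76 = 19·4. Any t with gcd(t, 76) = 19 is a multiple of 19, say 19s, with s coprime to 4.
Need s > 19/19, so s ≥ 2. First s ≥ 2 with gcd(s, 4) = 1 is s = 3. Thus t = 19·3 = 57.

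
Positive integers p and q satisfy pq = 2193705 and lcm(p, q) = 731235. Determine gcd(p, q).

3

gcd·lcm = product, so gcd = 2193705/731235 = 3.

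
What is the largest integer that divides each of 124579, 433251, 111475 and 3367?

91

124579 = 7 · 13 · 37²; 433251 = 3² · 7 · 13 · 23²; 111475 = 5² · 7³ · 13; 3367 = 7 · 13 · 37
gcd takes min exponent of each prime: 7 · 13 = 91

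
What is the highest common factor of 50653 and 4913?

1

Euclid: 50653 = 10·4913 + 1523; 4913 = 3·1523 + 344; 1523 = 4·344 + 147; 344 = 2·147 + 50; 147 = 2·50 + 47; 50 = 1·47 + 3; 47 = 15·3 + 2; 3 = 1·2 + 1; 2 = 2·1 + 0. Last nonzero remainder: 1.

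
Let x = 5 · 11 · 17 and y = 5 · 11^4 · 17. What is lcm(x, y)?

max exponent per prime: 5 · 11^4 · 17 = 1244485

1244485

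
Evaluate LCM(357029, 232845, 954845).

123175005

357029 = 19² · 23 · 43; 232845 = 3 · 5 · 19² · 43; 954845 = 5 · 19² · 23²
lcm takes max exponent of each prime: 3 · 5 · 19² · 23² · 43 = 123175005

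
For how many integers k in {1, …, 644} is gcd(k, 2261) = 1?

2261 = 7·17·19. Inclusion–exclusion on these primes:
644 − ⌊644/7⌋ − ⌊644/17⌋ − ⌊644/19⌋ + ⌊644/119⌋ + ⌊644/133⌋ + ⌊644/323⌋ − ⌊644/2261⌋ = 492

492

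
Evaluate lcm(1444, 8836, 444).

1444 = 2² · 19²; 8836 = 2² · 47²; 444 = 2² · 3 · 37
lcm takes max exponent of each prime: 2² · 3 · 19² · 37 · 47² = 354067356

354067356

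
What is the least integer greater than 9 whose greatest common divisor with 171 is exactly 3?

171 = 3·57. Any k with gcd(k, 171) = 3 is a multiple of 3, say 3s, with s coprime to 57.
Need s > 9/3, so s ≥ 4. First s ≥ 4 with gcd(s, 57) = 1 is s = 4. Thus k = 3·4 = 12.

12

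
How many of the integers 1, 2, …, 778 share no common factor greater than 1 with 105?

356

Prime factors of 105: 3, 5, 7. Count integers ≤ 778 divisible by none of them.
By inclusion–exclusion: 778 − ⌊778/3⌋ − ⌊778/5⌋ − ⌊778/7⌋ + ⌊778/15⌋ + ⌊778/21⌋ + ⌊778/35⌋ − ⌊778/105⌋ = 356.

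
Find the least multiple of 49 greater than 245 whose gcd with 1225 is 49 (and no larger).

1225 = 49·25. Any k with gcd(k, 1225) = 49 is a multiple of 49, say 49s, with s coprime to 25.
Need s > 245/49, so s ≥ 6. First s ≥ 6 with gcd(s, 25) = 1 is s = 6. Thus k = 49·6 = 294.

294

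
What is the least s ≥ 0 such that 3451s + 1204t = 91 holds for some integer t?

149

Reduce mod 1204: 3451s ≡ 91 (mod 1204). With g = gcd(3451, 1204) = 7 dividing 91, divide through: 493s ≡ 13 (mod 172).
Since gcd(493, 172) = 1, s ≡ 13·(493)⁻¹ ≡ 149 (mod 172). Smallest non-negative: 149.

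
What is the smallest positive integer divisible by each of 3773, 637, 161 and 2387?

lcm(3773, 637) = 3773·637/gcd = 2403401/49 = 49049
lcm(49049, 161) = 49049·161/gcd = 7896889/7 = 1128127
lcm(1128127, 2387) = 1128127·2387/gcd = 2692839149/77 = 34971937

34971937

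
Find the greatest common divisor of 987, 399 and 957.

gcd(987, 399): 987 = 2·399 + 189; 399 = 2·189 + 21; 189 = 9·21 + 0 → 21
gcd(21, 957): 957 = 45·21 + 12; 21 = 1·12 + 9; 12 = 1·9 + 3; 9 = 3·3 + 0 → 3

3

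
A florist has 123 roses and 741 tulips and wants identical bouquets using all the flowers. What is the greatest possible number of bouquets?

3

123 = 3 · 41
741 = 3 · 13 · 19
Common: 3 = 3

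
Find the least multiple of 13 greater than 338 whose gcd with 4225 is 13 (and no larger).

351

4225 = 13·325. Any a with gcd(a, 4225) = 13 is a multiple of 13, say 13s, with s coprime to 325.
Need s > 338/13, so s ≥ 27. First s ≥ 27 with gcd(s, 325) = 1 is s = 27. Thus a = 13·27 = 351.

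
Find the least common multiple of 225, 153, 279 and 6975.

118575

225 = 3² · 5²; 153 = 3² · 17; 279 = 3² · 31; 6975 = 3² · 5² · 31
lcm takes max exponent of each prime: 3² · 5² · 17 · 31 = 118575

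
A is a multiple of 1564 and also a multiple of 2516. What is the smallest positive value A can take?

gcd first: 2516 = 1·1564 + 952; 1564 = 1·952 + 612; 952 = 1·612 + 340; 612 = 1·340 + 272; 340 = 1·272 + 68; 272 = 4·68 + 0 → gcd = 68
lcm = 1564·2516/gcd = 3935024/68 = 57868

57868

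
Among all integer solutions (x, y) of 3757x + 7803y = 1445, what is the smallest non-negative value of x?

Reduce mod 7803: 3757x ≡ 1445 (mod 7803). With g = gcd(3757, 7803) = 289 dividing 1445, divide through: 13x ≡ 5 (mod 27).
Since gcd(13, 27) = 1, x ≡ 5·(13)⁻¹ ≡ 17 (mod 27). Smallest non-negative: 17.

17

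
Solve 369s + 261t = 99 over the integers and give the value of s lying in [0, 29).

gcd(369, 261) = 9 (Euclid: 369 = 1·261 + 108; 261 = 2·108 + 45; 108 = 2·45 + 18; 45 = 2·18 + 9; 18 = 2·9 + 0), and 9 | 99.
Extended Euclid: 369·(-12) + 261·(17) = 9. Scale by 11: s₀ = -132.
General solution s = s₀ + 29k; reducing mod 29 gives s = 13 (and t = -18).

13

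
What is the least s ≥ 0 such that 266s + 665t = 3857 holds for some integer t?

2

Reduce mod 665: 266s ≡ 3857 (mod 665). With g = gcd(266, 665) = 133 dividing 3857, divide through: 2s ≡ 29 (mod 5).
Since gcd(2, 5) = 1, s ≡ 29·(2)⁻¹ ≡ 2 (mod 5). Smallest non-negative: 2.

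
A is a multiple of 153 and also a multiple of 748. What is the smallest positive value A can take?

6732

gcd first: 748 = 4·153 + 136; 153 = 1·136 + 17; 136 = 8·17 + 0 → gcd = 17
lcm = 153·748/gcd = 114444/17 = 6732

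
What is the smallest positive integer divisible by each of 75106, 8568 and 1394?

775995192

75106 = 2 · 17 · 47²; 8568 = 2³ · 3² · 7 · 17; 1394 = 2 · 17 · 41
lcm takes max exponent of each prime: 2³ · 3² · 7 · 17 · 41 · 47² = 775995192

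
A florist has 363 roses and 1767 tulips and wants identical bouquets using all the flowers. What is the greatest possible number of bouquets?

3

363 = 3 · 11²
1767 = 3 · 19 · 31
Common: 3 = 3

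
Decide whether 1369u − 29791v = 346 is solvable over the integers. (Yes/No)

Yes

By Bézout, 1369u − 29791v = 346 has integer solutions iff gcd(1369, 29791) | 346.
Euclid: 29791 = 21·1369 + 1042; 1369 = 1·1042 + 327; 1042 = 3·327 + 61; 327 = 5·61 + 22; 61 = 2·22 + 17; 22 = 1·17 + 5; 17 = 3·5 + 2; 5 = 2·2 + 1; 2 = 2·1 + 0. gcd = 1; 346 mod 1 = 0. Yes.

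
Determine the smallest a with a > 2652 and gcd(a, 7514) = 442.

3094

gcd(a, 7514) = 442 forces 442 | a; write a = 442s. Then gcd(442s, 442·17) = 442·gcd(s, 17), so need gcd(s, 17) = 1.
442s > 2652 gives s ≥ 7. The least s ≥ 7 coprime to 17 is 7, so a = 442·7 = 3094.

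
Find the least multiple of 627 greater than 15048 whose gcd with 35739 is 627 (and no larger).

15675

Multiples of 627 above 15048: 627·25, 627·26, … . Need the cofactor coprime to 35739/627 = 57.
Checking s = 25, 26, … the first with gcd(s, 57) = 1 is s = 25, giving 15675.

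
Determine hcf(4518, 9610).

4518 = 2 · 3² · 251
9610 = 2 · 5 · 31²
Common: 2 = 2

2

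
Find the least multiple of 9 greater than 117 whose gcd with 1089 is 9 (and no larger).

126

gcd(x, 1089) = 9 forces 9 | x; write x = 9s. Then gcd(9s, 9·121) = 9·gcd(s, 121), so need gcd(s, 121) = 1.
9s > 117 gives s ≥ 14. The least s ≥ 14 coprime to 121 is 14, so x = 9·14 = 126.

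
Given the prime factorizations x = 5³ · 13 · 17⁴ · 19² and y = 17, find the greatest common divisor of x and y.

min exponent per shared prime: 17 = 17

17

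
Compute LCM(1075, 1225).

52675

1075 = 5² · 43; 1225 = 5² · 7²
max exponents: 5² · 7² · 43 = 52675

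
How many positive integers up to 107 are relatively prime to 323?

96

323 = 17·19. Inclusion–exclusion on these primes:
107 − ⌊107/17⌋ − ⌊107/19⌋ + ⌊107/323⌋ = 96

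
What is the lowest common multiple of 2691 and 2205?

gcd first: 2691 = 1·2205 + 486; 2205 = 4·486 + 261; 486 = 1·261 + 225; 261 = 1·225 + 36; 225 = 6·36 + 9; 36 = 4·9 + 0 → gcd = 9
lcm = 2691·2205/gcd = 5933655/9 = 659295

659295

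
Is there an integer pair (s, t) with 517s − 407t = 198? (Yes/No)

gcd(517, 407): 517 = 1·407 + 110; 407 = 3·110 + 77; 110 = 1·77 + 33; 77 = 2·33 + 11; 33 = 3·11 + 0 → 11
11 divides 198, so a solution exists.

Yes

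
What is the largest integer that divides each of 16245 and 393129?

3249

16245 = 3² · 5 · 19²
393129 = 3² · 11² · 19²
Common: 3² · 19² = 3249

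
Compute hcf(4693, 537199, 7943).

13

4693 = 13 · 19²; 537199 = 13 · 31² · 43; 7943 = 13² · 47
gcd takes min exponent of each prime: 13 = 13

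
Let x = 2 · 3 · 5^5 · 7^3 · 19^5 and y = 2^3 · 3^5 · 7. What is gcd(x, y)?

42

min exponent per shared prime: 2 · 3 · 7 = 42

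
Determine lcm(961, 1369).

gcd first: 1369 = 1·961 + 408; 961 = 2·408 + 145; 408 = 2·145 + 118; 145 = 1·118 + 27; 118 = 4·27 + 10; 27 = 2·10 + 7; 10 = 1·7 + 3; 7 = 2·3 + 1; 3 = 3·1 + 0 → gcd = 1
lcm = 961·1369/gcd = 1315609/1 = 1315609

1315609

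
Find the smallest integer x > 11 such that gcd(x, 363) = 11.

Multiples of 11 above 11: 11·2, 11·3, … . Need the cofactor coprime to 363/11 = 33.
Checking s = 2, 3, … the first with gcd(s, 33) = 1 is s = 2, giving 22.

22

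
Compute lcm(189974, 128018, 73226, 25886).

189974 = 2 · 43 · 47²; 128018 = 2 · 11² · 23²; 73226 = 2 · 19 · 41 · 47; 25886 = 2 · 7 · 43²
lcm takes max exponent of each prime: 2 · 7 · 11² · 19 · 23² · 41 · 43² · 47² = 2851275371165914

2851275371165914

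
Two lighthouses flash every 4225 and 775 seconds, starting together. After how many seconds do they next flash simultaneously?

130975

4225 = 5² · 13²; 775 = 5² · 31
max exponents: 5² · 13² · 31 = 130975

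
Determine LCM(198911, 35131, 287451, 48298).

198911 = 19³ · 29; 35131 = 19 · 43²; 287451 = 3² · 19 · 41²; 48298 = 2 · 19 · 31 · 41
lcm takes max exponent of each prime: 2 · 3² · 19³ · 29 · 31 · 41² · 43² = 344982944209122

344982944209122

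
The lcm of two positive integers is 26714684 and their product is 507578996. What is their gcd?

gcd·lcm = product, so gcd = 507578996/26714684 = 19.

19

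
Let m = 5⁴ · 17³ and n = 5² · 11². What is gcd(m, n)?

25

min exponent per shared prime: 5² = 25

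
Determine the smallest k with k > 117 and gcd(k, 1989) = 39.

Multiples of 39 above 117: 39·4, 39·5, … . Need the cofactor coprime to 1989/39 = 51.
Checking s = 4, 5, … the first with gcd(s, 51) = 1 is s = 4, giving 156.

156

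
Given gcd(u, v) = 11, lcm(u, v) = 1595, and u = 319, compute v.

55

u·v = gcd·lcm = 11·1595 = 17545, so v = 17545/319 = 55.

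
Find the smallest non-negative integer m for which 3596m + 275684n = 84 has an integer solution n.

690

Reduce mod 275684: 3596m ≡ 84 (mod 275684). With g = gcd(3596, 275684) = 4 dividing 84, divide through: 899m ≡ 21 (mod 68921).
Since gcd(899, 68921) = 1, m ≡ 21·(899)⁻¹ ≡ 690 (mod 68921). Smallest non-negative: 690.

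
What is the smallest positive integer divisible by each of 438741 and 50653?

22223547873

438741 = 3² · 29 · 41²; 50653 = 37³
max exponents: 3² · 29 · 37³ · 41² = 22223547873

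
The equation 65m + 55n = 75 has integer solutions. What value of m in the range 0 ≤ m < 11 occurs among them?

Reduce mod 55: 65m ≡ 75 (mod 55). With g = gcd(65, 55) = 5 dividing 75, divide through: 13m ≡ 15 (mod 11).
Since gcd(13, 11) = 1, m ≡ 15·(13)⁻¹ ≡ 2 (mod 11). Smallest non-negative: 2.

2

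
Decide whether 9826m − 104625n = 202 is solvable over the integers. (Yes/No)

Yes

By Bézout, 9826m − 104625n = 202 has integer solutions iff gcd(9826, 104625) | 202.
Euclid: 104625 = 10·9826 + 6365; 9826 = 1·6365 + 3461; 6365 = 1·3461 + 2904; 3461 = 1·2904 + 557; 2904 = 5·557 + 119; 557 = 4·119 + 81; 119 = 1·81 + 38; 81 = 2·38 + 5; 38 = 7·5 + 3; 5 = 1·3 + 2; 3 = 1·2 + 1; 2 = 2·1 + 0. gcd = 1; 202 mod 1 = 0. Yes.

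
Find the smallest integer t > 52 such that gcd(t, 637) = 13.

637 = 13·49. Any t with gcd(t, 637) = 13 is a multiple of 13, say 13s, with s coprime to 49.
Need s > 52/13, so s ≥ 5. First s ≥ 5 with gcd(s, 49) = 1 is s = 5. Thus t = 13·5 = 65.

65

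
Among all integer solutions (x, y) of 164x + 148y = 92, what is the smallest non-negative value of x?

Reduce mod 148: 164x ≡ 92 (mod 148). With g = gcd(164, 148) = 4 dividing 92, divide through: 41x ≡ 23 (mod 37).
Since gcd(41, 37) = 1, x ≡ 23·(41)⁻¹ ≡ 15 (mod 37). Smallest non-negative: 15.

15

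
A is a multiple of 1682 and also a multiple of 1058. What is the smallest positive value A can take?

889778

gcd first: 1682 = 1·1058 + 624; 1058 = 1·624 + 434; 624 = 1·434 + 190; 434 = 2·190 + 54; 190 = 3·54 + 28; 54 = 1·28 + 26; 28 = 1·26 + 2; 26 = 13·2 + 0 → gcd = 2
lcm = 1682·1058/gcd = 1779556/2 = 889778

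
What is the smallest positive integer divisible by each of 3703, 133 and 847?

8513197

3703 = 7 · 23²; 133 = 7 · 19; 847 = 7 · 11²
lcm takes max exponent of each prime: 7 · 11² · 19 · 23² = 8513197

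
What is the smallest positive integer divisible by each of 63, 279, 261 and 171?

1076103

63 = 3² · 7; 279 = 3² · 31; 261 = 3² · 29; 171 = 3² · 19
lcm takes max exponent of each prime: 3² · 7 · 19 · 29 · 31 = 1076103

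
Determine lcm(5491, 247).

gcd first: 5491 = 22·247 + 57; 247 = 4·57 + 19; 57 = 3·19 + 0 → gcd = 19
lcm = 5491·247/gcd = 1356277/19 = 71383

71383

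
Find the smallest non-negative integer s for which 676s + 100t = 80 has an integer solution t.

5

Euclid: 676 = 6·100 + 76; 100 = 1·76 + 24; 76 = 3·24 + 4; 24 = 6·4 + 0 → gcd = 4; 80 = 4·20.
Back-substitution yields 676·(4) + 100·(-27) = 4, so one solution is s = 4·20 = 80, t = -27·20 = -540.
Solutions in s differ by 100/4 = 25; the one in [0, 25) is 80 mod 25 = 5.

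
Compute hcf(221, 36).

221 = 13 · 17
36 = 2² · 3²
Common: 1 = 1

1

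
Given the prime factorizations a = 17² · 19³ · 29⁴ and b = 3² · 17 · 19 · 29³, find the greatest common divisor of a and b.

7877647

min exponent per shared prime: 17 · 19 · 29³ = 7877647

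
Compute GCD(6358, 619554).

6358 = 2 · 11 · 17²
619554 = 2 · 3 · 13³ · 47
Common: 2 = 2

2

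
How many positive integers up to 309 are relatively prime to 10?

124

10 = 2·5. Inclusion–exclusion on these primes:
309 − ⌊309/2⌋ − ⌊309/5⌋ + ⌊309/10⌋ = 124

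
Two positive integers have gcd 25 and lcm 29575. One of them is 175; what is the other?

Using ab = gcd(a,b)·lcm(a,b) = 25·29575 = 739375, we get b = 739375/175 = 4225.

4225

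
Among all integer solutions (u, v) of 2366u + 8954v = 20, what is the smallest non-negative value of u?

878

gcd(2366, 8954) = 2 (Euclid: 8954 = 3·2366 + 1856; 2366 = 1·1856 + 510; 1856 = 3·510 + 326; 510 = 1·326 + 184; 326 = 1·184 + 142; 184 = 1·142 + 42; 142 = 3·42 + 16; 42 = 2·16 + 10; 16 = 1·10 + 6; 10 = 1·6 + 4; 6 = 1·4 + 2; 4 = 2·2 + 0), and 2 | 20.
Extended Euclid: 2366·(-1703) + 8954·(450) = 2. Scale by 10: u₀ = -17030.
General solution u = u₀ + 4477t; reducing mod 4477 gives u = 878 (and v = -232).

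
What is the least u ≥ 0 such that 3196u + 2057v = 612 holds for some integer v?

Euclid: 3196 = 1·2057 + 1139; 2057 = 1·1139 + 918; 1139 = 1·918 + 221; 918 = 4·221 + 34; 221 = 6·34 + 17; 34 = 2·17 + 0 → gcd = 17; 612 = 17·36.
Back-substitution yields 3196·(56) + 2057·(-87) = 17, so one solution is u = 56·36 = 2016, v = -87·36 = -3132.
Solutions in u differ by 2057/17 = 121; the one in [0, 121) is 2016 mod 121 = 80.

80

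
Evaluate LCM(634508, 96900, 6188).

634508 = 2² · 7 · 17 · 31 · 43; 96900 = 2² · 3 · 5² · 17 · 19; 6188 = 2² · 7 · 13 · 17
lcm takes max exponent of each prime: 2² · 3 · 5² · 7 · 13 · 17 · 19 · 31 · 43 = 11754260700

11754260700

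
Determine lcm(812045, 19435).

gcd first: 812045 = 41·19435 + 15210; 19435 = 1·15210 + 4225; 15210 = 3·4225 + 2535; 4225 = 1·2535 + 1690; 2535 = 1·1690 + 845; 1690 = 2·845 + 0 → gcd = 845
lcm = 812045·19435/gcd = 15782094575/845 = 18677035

18677035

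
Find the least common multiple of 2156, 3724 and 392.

81928

lcm(2156, 3724) = 2156·3724/gcd = 8028944/196 = 40964
lcm(40964, 392) = 40964·392/gcd = 16057888/196 = 81928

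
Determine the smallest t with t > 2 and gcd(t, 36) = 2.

gcd(t, 36) = 2 forces 2 | t; write t = 2s. Then gcd(2s, 2·18) = 2·gcd(s, 18), so need gcd(s, 18) = 1.
2s > 2 gives s ≥ 2. The least s ≥ 2 coprime to 18 is 5, so t = 2·5 = 10.

10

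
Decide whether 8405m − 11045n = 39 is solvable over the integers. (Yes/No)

No

gcd(8405, 11045): 11045 = 1·8405 + 2640; 8405 = 3·2640 + 485; 2640 = 5·485 + 215; 485 = 2·215 + 55; 215 = 3·55 + 50; 55 = 1·50 + 5; 50 = 10·5 + 0 → 5
5 does not divide 39, so a solution does not exist.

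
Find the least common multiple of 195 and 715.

gcd first: 715 = 3·195 + 130; 195 = 1·130 + 65; 130 = 2·65 + 0 → gcd = 65
lcm = 195·715/gcd = 139425/65 = 2145

2145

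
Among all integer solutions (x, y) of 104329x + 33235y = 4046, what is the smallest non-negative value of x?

44

gcd(104329, 33235) = 289 (Euclid: 104329 = 3·33235 + 4624; 33235 = 7·4624 + 867; 4624 = 5·867 + 289; 867 = 3·289 + 0), and 289 | 4046.
Extended Euclid: 104329·(36) + 33235·(-113) = 289. Scale by 14: x₀ = 504.
General solution x = x₀ + 115t; reducing mod 115 gives x = 44 (and y = -138).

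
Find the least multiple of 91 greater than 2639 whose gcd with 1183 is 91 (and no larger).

gcd(k, 1183) = 91 forces 91 | k; write k = 91s. Then gcd(91s, 91·13) = 91·gcd(s, 13), so need gcd(s, 13) = 1.
91s > 2639 gives s ≥ 30. The least s ≥ 30 coprime to 13 is 30, so k = 91·30 = 2730.

2730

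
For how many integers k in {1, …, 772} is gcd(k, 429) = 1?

429 = 3·11·13. Inclusion–exclusion on these primes:
772 − ⌊772/3⌋ − ⌊772/11⌋ − ⌊772/13⌋ + ⌊772/33⌋ + ⌊772/39⌋ + ⌊772/143⌋ − ⌊772/429⌋ = 432

432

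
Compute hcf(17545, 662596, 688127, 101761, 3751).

17545 = 5 · 11² · 29; 662596 = 2² · 11² · 37²; 688127 = 11⁴ · 47; 101761 = 11² · 29²; 3751 = 11² · 31
gcd takes min exponent of each prime: 11² = 121

121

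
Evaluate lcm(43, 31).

1333

43 = 43; 31 = 31
max exponents: 31 · 43 = 1333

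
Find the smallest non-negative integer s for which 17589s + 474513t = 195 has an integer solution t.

Euclid: 474513 = 26·17589 + 17199; 17589 = 1·17199 + 390; 17199 = 44·390 + 39; 390 = 10·39 + 0 → gcd = 39; 195 = 39·5.
Back-substitution yields 17589·(-1214) + 474513·(45) = 39, so one solution is s = -1214·5 = -6070, t = 45·5 = 225.
Solutions in s differ by 474513/39 = 12167; the one in [0, 12167) is -6070 mod 12167 = 6097.

6097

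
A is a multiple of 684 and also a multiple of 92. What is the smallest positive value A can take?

gcd first: 684 = 7·92 + 40; 92 = 2·40 + 12; 40 = 3·12 + 4; 12 = 3·4 + 0 → gcd = 4
lcm = 684·92/gcd = 62928/4 = 15732

15732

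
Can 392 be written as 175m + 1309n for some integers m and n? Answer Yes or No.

Yes

By Bézout, 175m + 1309n = 392 has integer solutions iff gcd(175, 1309) | 392.
Euclid: 1309 = 7·175 + 84; 175 = 2·84 + 7; 84 = 12·7 + 0. gcd = 7; 392 mod 7 = 0. Yes.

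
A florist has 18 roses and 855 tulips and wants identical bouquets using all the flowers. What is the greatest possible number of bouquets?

9

Euclid: 855 = 47·18 + 9; 18 = 2·9 + 0. Last nonzero remainder: 9.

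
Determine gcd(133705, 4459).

13

133705 = 5 · 11² · 13 · 17
4459 = 7³ · 13
Common: 13 = 13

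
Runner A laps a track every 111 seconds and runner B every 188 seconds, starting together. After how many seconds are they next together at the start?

111 = 3 · 37; 188 = 2² · 47
max exponents: 2² · 3 · 37 · 47 = 20868

20868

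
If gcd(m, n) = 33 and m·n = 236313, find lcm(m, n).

For any two positive integers, gcd × lcm equals their product. Hence lcm = 236313 / 33 = 7161.

7161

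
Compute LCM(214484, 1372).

gcd first: 214484 = 156·1372 + 452; 1372 = 3·452 + 16; 452 = 28·16 + 4; 16 = 4·4 + 0 → gcd = 4
lcm = 214484·1372/gcd = 294272048/4 = 73568012

73568012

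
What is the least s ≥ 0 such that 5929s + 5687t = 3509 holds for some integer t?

Reduce mod 5687: 5929s ≡ 3509 (mod 5687). With g = gcd(5929, 5687) = 121 dividing 3509, divide through: 49s ≡ 29 (mod 47).
Since gcd(49, 47) = 1, s ≡ 29·(49)⁻¹ ≡ 38 (mod 47). Smallest non-negative: 38.

38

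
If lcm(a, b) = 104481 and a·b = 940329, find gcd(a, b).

From gcd × lcm = ab: gcd = 940329 / 104481 = 9.

9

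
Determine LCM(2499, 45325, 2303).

2499 = 3 · 7² · 17; 45325 = 5² · 7² · 37; 2303 = 7² · 47
lcm takes max exponent of each prime: 3 · 5² · 7² · 17 · 37 · 47 = 108644025

108644025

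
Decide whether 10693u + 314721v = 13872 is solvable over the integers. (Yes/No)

Yes

gcd(10693, 314721): 314721 = 29·10693 + 4624; 10693 = 2·4624 + 1445; 4624 = 3·1445 + 289; 1445 = 5·289 + 0 → 289
289 divides 13872, so a solution exists.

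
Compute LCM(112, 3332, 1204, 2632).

lcm(112, 3332) = 112·3332/gcd = 373184/28 = 13328
lcm(13328, 1204) = 13328·1204/gcd = 16046912/28 = 573104
lcm(573104, 2632) = 573104·2632/gcd = 1508409728/56 = 26935888

26935888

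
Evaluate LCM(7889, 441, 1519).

lcm(7889, 441) = 7889·441/gcd = 3479049/49 = 71001
lcm(71001, 1519) = 71001·1519/gcd = 107850519/49 = 2201031

2201031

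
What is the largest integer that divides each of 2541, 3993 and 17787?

363

gcd(2541, 3993): 3993 = 1·2541 + 1452; 2541 = 1·1452 + 1089; 1452 = 1·1089 + 363; 1089 = 3·363 + 0 → 363
gcd(363, 17787): 17787 = 49·363 + 0 → 363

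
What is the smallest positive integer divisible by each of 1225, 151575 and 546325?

1225 = 5² · 7²; 151575 = 3 · 5² · 43 · 47; 546325 = 5² · 13 · 41²
lcm takes max exponent of each prime: 3 · 5² · 7² · 13 · 41² · 43 · 47 = 162306055275

162306055275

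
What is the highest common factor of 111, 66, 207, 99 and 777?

111 = 3 · 37; 66 = 2 · 3 · 11; 207 = 3² · 23; 99 = 3² · 11; 777 = 3 · 7 · 37
gcd takes min exponent of each prime: 3 = 3

3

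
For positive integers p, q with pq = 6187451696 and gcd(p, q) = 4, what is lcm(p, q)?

1546862924

For any two positive integers, gcd × lcm equals their product. Hence lcm = 6187451696 / 4 = 1546862924.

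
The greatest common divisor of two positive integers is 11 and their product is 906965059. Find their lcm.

82451369

Since gcd(u,v)·lcm(u,v) = uv, lcm = 906965059/11 = 82451369.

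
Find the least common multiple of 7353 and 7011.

7353 = 3² · 19 · 43; 7011 = 3² · 19 · 41
max exponents: 3² · 19 · 41 · 43 = 301473

301473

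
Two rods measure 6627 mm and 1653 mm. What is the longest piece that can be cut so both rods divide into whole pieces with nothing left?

3

6627 = 3 · 47²
1653 = 3 · 19 · 29
Common: 3 = 3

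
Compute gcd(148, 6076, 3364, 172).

gcd(148, 6076): 6076 = 41·148 + 8; 148 = 18·8 + 4; 8 = 2·4 + 0 → 4
gcd(4, 3364): 3364 = 841·4 + 0 → 4
gcd(4, 172): 172 = 43·4 + 0 → 4

4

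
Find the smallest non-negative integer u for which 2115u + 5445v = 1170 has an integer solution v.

16

gcd(2115, 5445) = 45 (Euclid: 5445 = 2·2115 + 1215; 2115 = 1·1215 + 900; 1215 = 1·900 + 315; 900 = 2·315 + 270; 315 = 1·270 + 45; 270 = 6·45 + 0), and 45 | 1170.
Extended Euclid: 2115·(-18) + 5445·(7) = 45. Scale by 26: u₀ = -468.
General solution u = u₀ + 121t; reducing mod 121 gives u = 16 (and v = -6).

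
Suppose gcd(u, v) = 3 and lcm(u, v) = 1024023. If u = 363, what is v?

8463

Using uv = gcd(u,v)·lcm(u,v) = 3·1024023 = 3072069, we get v = 3072069/363 = 8463.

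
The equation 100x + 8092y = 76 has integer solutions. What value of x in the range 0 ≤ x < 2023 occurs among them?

gcd(100, 8092) = 4 (Euclid: 8092 = 80·100 + 92; 100 = 1·92 + 8; 92 = 11·8 + 4; 8 = 2·4 + 0), and 4 | 76.
Extended Euclid: 100·(-971) + 8092·(12) = 4. Scale by 19: x₀ = -18449.
General solution x = x₀ + 2023t; reducing mod 2023 gives x = 1781 (and y = -22).

1781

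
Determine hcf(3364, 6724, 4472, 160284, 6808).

4

gcd(3364, 6724): 6724 = 1·3364 + 3360; 3364 = 1·3360 + 4; 3360 = 840·4 + 0 → 4
gcd(4, 4472): 4472 = 1118·4 + 0 → 4
gcd(4, 160284): 160284 = 40071·4 + 0 → 4
gcd(4, 6808): 6808 = 1702·4 + 0 → 4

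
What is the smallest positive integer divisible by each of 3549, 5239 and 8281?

770133

3549 = 3 · 7 · 13²; 5239 = 13² · 31; 8281 = 7² · 13²
lcm takes max exponent of each prime: 3 · 7² · 13² · 31 = 770133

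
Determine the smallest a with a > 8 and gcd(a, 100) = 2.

100 = 2·50. Any a with gcd(a, 100) = 2 is a multiple of 2, say 2s, with s coprime to 50.
Need s > 8/2, so s ≥ 5. First s ≥ 5 with gcd(s, 50) = 1 is s = 7. Thus a = 2·7 = 14.

14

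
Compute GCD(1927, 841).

1

Euclid: 1927 = 2·841 + 245; 841 = 3·245 + 106; 245 = 2·106 + 33; 106 = 3·33 + 7; 33 = 4·7 + 5; 7 = 1·5 + 2; 5 = 2·2 + 1; 2 = 2·1 + 0. Last nonzero remainder: 1.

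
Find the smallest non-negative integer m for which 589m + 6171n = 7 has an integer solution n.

Reduce mod 6171: 589m ≡ 7 (mod 6171). With g = gcd(589, 6171) = 1 dividing 7, divide through: 589m ≡ 7 (mod 6171).
Since gcd(589, 6171) = 1, m ≡ 7·(589)⁻¹ ≡ 4348 (mod 6171). Smallest non-negative: 4348.

4348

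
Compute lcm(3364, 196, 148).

3364 = 2² · 29²; 196 = 2² · 7²; 148 = 2² · 37
lcm takes max exponent of each prime: 2² · 7² · 29² · 37 = 6098932

6098932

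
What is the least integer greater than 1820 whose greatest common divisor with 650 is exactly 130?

Multiples of 130 above 1820: 130·15, 130·16, … . Need the cofactor coprime to 650/130 = 5.
Checking s = 15, 16, … the first with gcd(s, 5) = 1 is s = 16, giving 2080.

2080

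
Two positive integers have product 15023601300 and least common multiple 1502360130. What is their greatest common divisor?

gcd·lcm = product, so gcd = 15023601300/1502360130 = 10.

10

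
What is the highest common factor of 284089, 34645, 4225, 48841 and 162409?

169

284089 = 13² · 41²; 34645 = 5 · 13² · 41; 4225 = 5² · 13²; 48841 = 13² · 17²; 162409 = 13² · 31²
gcd takes min exponent of each prime: 13² = 169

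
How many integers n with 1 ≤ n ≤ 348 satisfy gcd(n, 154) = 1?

135

154 = 2·7·11. Inclusion–exclusion on these primes:
348 − ⌊348/2⌋ − ⌊348/7⌋ − ⌊348/11⌋ + ⌊348/14⌋ + ⌊348/22⌋ + ⌊348/77⌋ − ⌊348/154⌋ = 135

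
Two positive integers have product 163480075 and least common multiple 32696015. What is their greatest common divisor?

From gcd × lcm = uv: gcd = 163480075 / 32696015 = 5.

5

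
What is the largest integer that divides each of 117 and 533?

13

117 = 3² · 13
533 = 13 · 41
Common: 13 = 13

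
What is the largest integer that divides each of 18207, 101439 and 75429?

gcd(18207, 101439): 101439 = 5·18207 + 10404; 18207 = 1·10404 + 7803; 10404 = 1·7803 + 2601; 7803 = 3·2601 + 0 → 2601
gcd(2601, 75429): 75429 = 29·2601 + 0 → 2601

2601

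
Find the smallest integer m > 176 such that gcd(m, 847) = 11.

gcd(m, 847) = 11 forces 11 | m; write m = 11s. Then gcd(11s, 11·77) = 11·gcd(s, 77), so need gcd(s, 77) = 1.
11s > 176 gives s ≥ 17. The least s ≥ 17 coprime to 77 is 17, so m = 11·17 = 187.

187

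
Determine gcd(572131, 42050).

1

Euclid: 572131 = 13·42050 + 25481; 42050 = 1·25481 + 16569; 25481 = 1·16569 + 8912; 16569 = 1·8912 + 7657; 8912 = 1·7657 + 1255; 7657 = 6·1255 + 127; 1255 = 9·127 + 112; 127 = 1·112 + 15; 112 = 7·15 + 7; 15 = 2·7 + 1; 7 = 7·1 + 0. Last nonzero remainder: 1.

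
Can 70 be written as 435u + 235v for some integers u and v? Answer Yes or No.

gcd(435, 235): 435 = 1·235 + 200; 235 = 1·200 + 35; 200 = 5·35 + 25; 35 = 1·25 + 10; 25 = 2·10 + 5; 10 = 2·5 + 0 → 5
5 divides 70, so a solution exists.

Yes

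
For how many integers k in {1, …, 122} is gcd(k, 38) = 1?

Prime factors of 38: 2, 19. Count integers ≤ 122 divisible by none of them.
By inclusion–exclusion: 122 − ⌊122/2⌋ − ⌊122/19⌋ + ⌊122/38⌋ = 58.

58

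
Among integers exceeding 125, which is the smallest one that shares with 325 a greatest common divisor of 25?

325 = 25·13. Any x with gcd(x, 325) = 25 is a multiple of 25, say 25s, with s coprime to 13.
Need s > 125/25, so s ≥ 6. First s ≥ 6 with gcd(s, 13) = 1 is s = 6. Thus x = 25·6 = 150.

150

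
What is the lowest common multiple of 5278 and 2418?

490854

gcd first: 5278 = 2·2418 + 442; 2418 = 5·442 + 208; 442 = 2·208 + 26; 208 = 8·26 + 0 → gcd = 26
lcm = 5278·2418/gcd = 12762204/26 = 490854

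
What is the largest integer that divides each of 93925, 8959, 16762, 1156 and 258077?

289

gcd(93925, 8959): 93925 = 10·8959 + 4335; 8959 = 2·4335 + 289; 4335 = 15·289 + 0 → 289
gcd(289, 16762): 16762 = 58·289 + 0 → 289
gcd(289, 1156): 1156 = 4·289 + 0 → 289
gcd(289, 258077): 258077 = 893·289 + 0 → 289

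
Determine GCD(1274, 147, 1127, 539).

1274 = 2 · 7² · 13; 147 = 3 · 7²; 1127 = 7² · 23; 539 = 7² · 11
gcd takes min exponent of each prime: 7² = 49

49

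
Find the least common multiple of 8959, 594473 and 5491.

8959 = 17² · 31; 594473 = 11² · 17³; 5491 = 17² · 19
lcm takes max exponent of each prime: 11² · 17³ · 19 · 31 = 350144597

350144597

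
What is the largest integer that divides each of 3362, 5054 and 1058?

3362 = 2 · 41²; 5054 = 2 · 7 · 19²; 1058 = 2 · 23²
gcd takes min exponent of each prime: 2 = 2

2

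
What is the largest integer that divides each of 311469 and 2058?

Euclid: 311469 = 151·2058 + 711; 2058 = 2·711 + 636; 711 = 1·636 + 75; 636 = 8·75 + 36; 75 = 2·36 + 3; 36 = 12·3 + 0. Last nonzero remainder: 3.

3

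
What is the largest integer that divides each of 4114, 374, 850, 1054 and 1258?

gcd(4114, 374): 4114 = 11·374 + 0 → 374
gcd(374, 850): 850 = 2·374 + 102; 374 = 3·102 + 68; 102 = 1·68 + 34; 68 = 2·34 + 0 → 34
gcd(34, 1054): 1054 = 31·34 + 0 → 34
gcd(34, 1258): 1258 = 37·34 + 0 → 34

34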